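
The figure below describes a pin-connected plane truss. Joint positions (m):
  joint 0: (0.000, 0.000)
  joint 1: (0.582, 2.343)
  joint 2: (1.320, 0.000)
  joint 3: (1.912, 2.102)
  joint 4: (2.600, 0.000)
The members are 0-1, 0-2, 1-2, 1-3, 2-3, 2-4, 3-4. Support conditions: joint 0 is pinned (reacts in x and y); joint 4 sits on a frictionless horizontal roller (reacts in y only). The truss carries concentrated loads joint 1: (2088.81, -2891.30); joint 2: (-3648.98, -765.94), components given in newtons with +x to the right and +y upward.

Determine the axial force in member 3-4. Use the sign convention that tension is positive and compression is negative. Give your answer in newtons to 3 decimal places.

N=5 nodes, M=7 members, R=3 reactions → 2N=10, M+R=10
member 0 (0-1): L=2.4142, (cx,cy)=(0.2411,0.9705)
member 1 (0-2): L=1.3200, (cx,cy)=(1.0000,0.0000)
member 2 (1-2): L=2.4565, (cx,cy)=(0.3004,-0.9538)
member 3 (1-3): L=1.3517, (cx,cy)=(0.9840,-0.1783)
member 4 (2-3): L=2.1838, (cx,cy)=(0.2711,0.9626)
member 5 (2-4): L=1.2800, (cx,cy)=(1.0000,0.0000)
member 6 (3-4): L=2.2117, (cx,cy)=(0.3111,-0.9504)
solve A·x = −loads:
  F[0-1] = -761.2853 N (compression)
  F[0-2] = -1376.6444 N (compression)
  F[1-2] = -1935.4913 N (compression)
  F[1-3] = -1718.3912 N (compression)
  F[2-3] = +2713.6342 N (tension)
  F[2-4] = +955.2161 N (tension)
  F[3-4] = -3070.7555 N (compression)
  Rx@0 = +1560.1700 N
  Ry@0 = +738.8326 N
  Ry@4 = +2918.4074 N

-3070.756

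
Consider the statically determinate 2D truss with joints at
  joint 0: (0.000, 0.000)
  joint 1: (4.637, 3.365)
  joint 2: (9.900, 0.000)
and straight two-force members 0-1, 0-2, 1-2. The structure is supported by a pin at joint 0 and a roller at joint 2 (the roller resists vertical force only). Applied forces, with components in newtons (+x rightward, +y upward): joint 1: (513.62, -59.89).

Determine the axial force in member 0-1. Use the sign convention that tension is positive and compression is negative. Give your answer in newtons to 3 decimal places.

N=3 nodes, M=3 members, R=3 reactions → 2N=6, M+R=6
member 0 (0-1): L=5.7293, (cx,cy)=(0.8093,0.5873)
member 1 (0-2): L=9.9000, (cx,cy)=(1.0000,0.0000)
member 2 (1-2): L=6.2468, (cx,cy)=(0.8425,-0.5387)
solve A·x = −loads:
  F[0-1] = +243.0324 N (tension)
  F[0-2] = +316.9224 N (tension)
  F[1-2] = -376.1634 N (compression)
  Rx@0 = -513.6200 N
  Ry@0 = -142.7404 N
  Ry@2 = +202.6304 N

243.032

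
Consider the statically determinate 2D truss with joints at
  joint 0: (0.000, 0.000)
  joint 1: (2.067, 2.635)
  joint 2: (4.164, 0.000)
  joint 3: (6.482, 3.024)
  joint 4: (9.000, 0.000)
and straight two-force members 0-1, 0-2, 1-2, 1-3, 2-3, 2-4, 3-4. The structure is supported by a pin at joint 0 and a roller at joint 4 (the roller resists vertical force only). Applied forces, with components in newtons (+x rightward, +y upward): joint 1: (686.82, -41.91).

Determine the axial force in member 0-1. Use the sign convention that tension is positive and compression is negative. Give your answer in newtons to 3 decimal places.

N=5 nodes, M=7 members, R=3 reactions → 2N=10, M+R=10
member 0 (0-1): L=3.3490, (cx,cy)=(0.6172,0.7868)
member 1 (0-2): L=4.1640, (cx,cy)=(1.0000,0.0000)
member 2 (1-2): L=3.3676, (cx,cy)=(0.6227,-0.7825)
member 3 (1-3): L=4.4321, (cx,cy)=(0.9961,0.0878)
member 4 (2-3): L=3.8102, (cx,cy)=(0.6084,0.7937)
member 5 (2-4): L=4.8360, (cx,cy)=(1.0000,0.0000)
member 6 (3-4): L=3.9351, (cx,cy)=(0.6399,-0.7685)
solve A·x = −loads:
  F[0-1] = +214.5397 N (tension)
  F[0-2] = +554.4057 N (tension)
  F[1-2] = -309.9859 N (compression)
  F[1-3] = -362.7771 N (compression)
  F[2-3] = +305.6124 N (tension)
  F[2-4] = +175.4531 N (tension)
  F[3-4] = -274.1950 N (compression)
  Rx@0 = -686.8200 N
  Ry@0 = -168.8010 N
  Ry@4 = +210.7110 N

214.540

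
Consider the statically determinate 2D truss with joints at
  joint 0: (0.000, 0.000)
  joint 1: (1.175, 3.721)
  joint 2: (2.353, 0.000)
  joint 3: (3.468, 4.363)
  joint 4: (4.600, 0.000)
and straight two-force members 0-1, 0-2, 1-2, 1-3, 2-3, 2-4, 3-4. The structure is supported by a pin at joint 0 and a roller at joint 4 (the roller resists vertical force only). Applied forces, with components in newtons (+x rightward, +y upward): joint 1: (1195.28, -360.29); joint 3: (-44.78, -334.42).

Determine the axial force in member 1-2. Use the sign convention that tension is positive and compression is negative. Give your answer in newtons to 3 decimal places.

N=5 nodes, M=7 members, R=3 reactions → 2N=10, M+R=10
member 0 (0-1): L=3.9021, (cx,cy)=(0.3011,0.9536)
member 1 (0-2): L=2.3530, (cx,cy)=(1.0000,0.0000)
member 2 (1-2): L=3.9030, (cx,cy)=(0.3018,-0.9534)
member 3 (1-3): L=2.3812, (cx,cy)=(0.9630,0.2696)
member 4 (2-3): L=4.5032, (cx,cy)=(0.2476,0.9689)
member 5 (2-4): L=2.2470, (cx,cy)=(1.0000,0.0000)
member 6 (3-4): L=4.5075, (cx,cy)=(0.2511,-0.9680)
solve A·x = −loads:
  F[0-1] = +601.7796 N (tension)
  F[0-2] = +969.2927 N (tension)
  F[1-2] = -1173.6175 N (compression)
  F[1-3] = -685.2290 N (compression)
  F[2-3] = +1154.8459 N (tension)
  F[2-4] = +329.1333 N (tension)
  F[3-4] = -1310.5611 N (compression)
  Rx@0 = -1150.5000 N
  Ry@0 = -573.8489 N
  Ry@4 = +1268.5589 N

-1173.617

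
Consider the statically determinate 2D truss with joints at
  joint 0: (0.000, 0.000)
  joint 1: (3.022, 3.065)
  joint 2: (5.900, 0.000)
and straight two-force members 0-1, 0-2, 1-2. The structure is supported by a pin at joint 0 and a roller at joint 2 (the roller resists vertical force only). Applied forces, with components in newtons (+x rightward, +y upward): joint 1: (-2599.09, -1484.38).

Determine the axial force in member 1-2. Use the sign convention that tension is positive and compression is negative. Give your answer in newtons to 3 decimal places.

N=3 nodes, M=3 members, R=3 reactions → 2N=6, M+R=6
member 0 (0-1): L=4.3043, (cx,cy)=(0.7021,0.7121)
member 1 (0-2): L=5.9000, (cx,cy)=(1.0000,0.0000)
member 2 (1-2): L=4.2044, (cx,cy)=(0.6845,-0.7290)
solve A·x = −loads:
  F[0-1] = -2912.9713 N (compression)
  F[0-2] = -553.9101 N (compression)
  F[1-2] = +809.1967 N (tension)
  Rx@0 = +2599.0900 N
  Ry@0 = +2074.2808 N
  Ry@2 = -589.9008 N

809.197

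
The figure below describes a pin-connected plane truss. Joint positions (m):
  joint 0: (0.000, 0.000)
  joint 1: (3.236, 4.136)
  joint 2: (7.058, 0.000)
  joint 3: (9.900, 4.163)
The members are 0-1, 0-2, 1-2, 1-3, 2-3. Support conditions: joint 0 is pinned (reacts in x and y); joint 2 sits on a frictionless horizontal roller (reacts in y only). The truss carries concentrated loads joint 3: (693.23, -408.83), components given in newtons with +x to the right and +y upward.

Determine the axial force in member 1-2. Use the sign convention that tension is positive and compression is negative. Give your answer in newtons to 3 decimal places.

N=4 nodes, M=5 members, R=3 reactions → 2N=8, M+R=8
member 0 (0-1): L=5.2515, (cx,cy)=(0.6162,0.7876)
member 1 (0-2): L=7.0580, (cx,cy)=(1.0000,0.0000)
member 2 (1-2): L=5.6315, (cx,cy)=(0.6787,-0.7344)
member 3 (1-3): L=6.6641, (cx,cy)=(1.0000,0.0041)
member 4 (2-3): L=5.0406, (cx,cy)=(0.5638,0.8259)
solve A·x = −loads:
  F[0-1] = +728.1837 N (tension)
  F[0-2] = +244.5191 N (tension)
  F[1-2] = -775.5021 N (compression)
  F[1-3] = +975.0353 N (tension)
  F[2-3] = -499.7973 N (compression)
  Rx@0 = -693.2300 N
  Ry@0 = -573.5069 N
  Ry@2 = +982.3369 N

-775.502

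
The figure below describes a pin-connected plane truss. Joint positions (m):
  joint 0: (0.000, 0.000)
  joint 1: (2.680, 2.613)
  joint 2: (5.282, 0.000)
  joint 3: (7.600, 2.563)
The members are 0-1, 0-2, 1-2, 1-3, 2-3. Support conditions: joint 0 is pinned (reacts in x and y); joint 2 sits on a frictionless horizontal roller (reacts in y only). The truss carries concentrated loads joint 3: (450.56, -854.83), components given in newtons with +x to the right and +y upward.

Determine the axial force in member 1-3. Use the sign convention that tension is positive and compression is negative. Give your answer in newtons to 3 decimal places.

N=4 nodes, M=5 members, R=3 reactions → 2N=8, M+R=8
member 0 (0-1): L=3.7430, (cx,cy)=(0.7160,0.6981)
member 1 (0-2): L=5.2820, (cx,cy)=(1.0000,0.0000)
member 2 (1-2): L=3.6876, (cx,cy)=(0.7056,-0.7086)
member 3 (1-3): L=4.9203, (cx,cy)=(0.9999,-0.0102)
member 4 (2-3): L=3.4557, (cx,cy)=(0.6708,0.7417)
solve A·x = −loads:
  F[0-1] = +850.5481 N (tension)
  F[0-2] = -158.4326 N (compression)
  F[1-2] = -855.3387 N (compression)
  F[1-3] = +1212.5939 N (tension)
  F[2-3] = -1135.9662 N (compression)
  Rx@0 = -450.5600 N
  Ry@0 = -593.7677 N
  Ry@2 = +1448.5977 N

1212.594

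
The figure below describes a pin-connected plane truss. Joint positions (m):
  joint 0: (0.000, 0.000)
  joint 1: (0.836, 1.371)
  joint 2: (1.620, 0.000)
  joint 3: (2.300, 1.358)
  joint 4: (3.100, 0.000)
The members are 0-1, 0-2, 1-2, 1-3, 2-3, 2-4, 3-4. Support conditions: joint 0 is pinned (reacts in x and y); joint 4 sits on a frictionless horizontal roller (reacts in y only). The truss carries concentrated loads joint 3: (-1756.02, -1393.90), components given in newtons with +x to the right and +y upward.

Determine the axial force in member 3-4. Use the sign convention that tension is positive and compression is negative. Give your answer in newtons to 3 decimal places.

-307.488

N=5 nodes, M=7 members, R=3 reactions → 2N=10, M+R=10
member 0 (0-1): L=1.6058, (cx,cy)=(0.5206,0.8538)
member 1 (0-2): L=1.6200, (cx,cy)=(1.0000,0.0000)
member 2 (1-2): L=1.5793, (cx,cy)=(0.4964,-0.8681)
member 3 (1-3): L=1.4641, (cx,cy)=(1.0000,-0.0089)
member 4 (2-3): L=1.5187, (cx,cy)=(0.4477,0.8942)
member 5 (2-4): L=1.4800, (cx,cy)=(1.0000,0.0000)
member 6 (3-4): L=1.5761, (cx,cy)=(0.5076,-0.8616)
solve A·x = −loads:
  F[0-1] = -1322.3005 N (compression)
  F[0-2] = -1067.6059 N (compression)
  F[1-2] = +1314.2370 N (tension)
  F[1-3] = -1340.8695 N (compression)
  F[2-3] = -1275.9100 N (compression)
  F[2-4] = +156.0729 N (tension)
  F[3-4] = -307.4877 N (compression)
  Rx@0 = +1756.0200 N
  Ry@0 = +1128.9662 N
  Ry@4 = +264.9338 N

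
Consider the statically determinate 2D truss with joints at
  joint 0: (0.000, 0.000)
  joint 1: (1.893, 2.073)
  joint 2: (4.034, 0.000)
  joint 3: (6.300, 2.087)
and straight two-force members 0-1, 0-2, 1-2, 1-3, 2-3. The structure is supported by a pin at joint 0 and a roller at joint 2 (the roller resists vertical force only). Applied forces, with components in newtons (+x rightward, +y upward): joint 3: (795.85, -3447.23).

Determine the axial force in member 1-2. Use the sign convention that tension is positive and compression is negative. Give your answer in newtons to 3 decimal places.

N=4 nodes, M=5 members, R=3 reactions → 2N=8, M+R=8
member 0 (0-1): L=2.8073, (cx,cy)=(0.6743,0.7384)
member 1 (0-2): L=4.0340, (cx,cy)=(1.0000,0.0000)
member 2 (1-2): L=2.9801, (cx,cy)=(0.7184,-0.6956)
member 3 (1-3): L=4.4070, (cx,cy)=(1.0000,0.0032)
member 4 (2-3): L=3.0806, (cx,cy)=(0.7356,0.6775)
solve A·x = −loads:
  F[0-1] = +3179.8574 N (tension)
  F[0-2] = -1348.3916 N (compression)
  F[1-2] = -3354.8639 N (compression)
  F[1-3] = +4554.4780 N (tension)
  F[2-3] = -5109.8403 N (compression)
  Rx@0 = -795.8500 N
  Ry@0 = -2348.1314 N
  Ry@2 = +5795.3614 N

-3354.864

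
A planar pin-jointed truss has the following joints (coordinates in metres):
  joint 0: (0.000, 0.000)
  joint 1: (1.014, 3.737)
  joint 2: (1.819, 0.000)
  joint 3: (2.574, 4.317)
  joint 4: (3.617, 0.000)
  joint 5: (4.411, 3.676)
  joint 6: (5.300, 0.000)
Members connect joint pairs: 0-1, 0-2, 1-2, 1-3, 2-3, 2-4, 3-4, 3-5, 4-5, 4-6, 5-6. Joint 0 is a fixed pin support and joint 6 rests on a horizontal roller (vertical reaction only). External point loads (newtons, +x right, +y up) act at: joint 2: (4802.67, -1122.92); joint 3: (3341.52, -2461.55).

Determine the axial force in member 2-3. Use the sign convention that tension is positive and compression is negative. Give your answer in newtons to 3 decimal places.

N=7 nodes, M=11 members, R=3 reactions → 2N=14, M+R=14
member 0 (0-1): L=3.8721, (cx,cy)=(0.2619,0.9651)
member 1 (0-2): L=1.8190, (cx,cy)=(1.0000,0.0000)
member 2 (1-2): L=3.8227, (cx,cy)=(0.2106,-0.9776)
member 3 (1-3): L=1.6643, (cx,cy)=(0.9373,0.3485)
member 4 (2-3): L=4.3825, (cx,cy)=(0.1723,0.9850)
member 5 (2-4): L=1.7980, (cx,cy)=(1.0000,0.0000)
member 6 (3-4): L=4.4412, (cx,cy)=(0.2348,-0.9720)
member 7 (3-5): L=1.9456, (cx,cy)=(0.9442,-0.3295)
member 8 (4-5): L=3.7608, (cx,cy)=(0.2111,0.9775)
member 9 (4-6): L=1.6830, (cx,cy)=(1.0000,0.0000)
member 10 (5-6): L=3.7820, (cx,cy)=(0.2351,-0.9720)
solve A·x = −loads:
  F[0-1] = +744.1327 N (tension)
  F[0-2] = +7949.3228 N (tension)
  F[1-2] = -611.5470 N (compression)
  F[1-3] = +345.2940 N (tension)
  F[2-3] = +1746.8713 N (tension)
  F[2-4] = +2716.9288 N (tension)
  F[3-4] = -3768.8428 N (compression)
  F[3-5] = -1940.1490 N (compression)
  F[4-5] = +3747.9212 N (tension)
  F[4-6] = +1040.5446 N (tension)
  F[5-6] = -4426.6688 N (compression)
  Rx@0 = -8144.1900 N
  Ry@0 = -718.1645 N
  Ry@6 = +4302.6345 N

1746.871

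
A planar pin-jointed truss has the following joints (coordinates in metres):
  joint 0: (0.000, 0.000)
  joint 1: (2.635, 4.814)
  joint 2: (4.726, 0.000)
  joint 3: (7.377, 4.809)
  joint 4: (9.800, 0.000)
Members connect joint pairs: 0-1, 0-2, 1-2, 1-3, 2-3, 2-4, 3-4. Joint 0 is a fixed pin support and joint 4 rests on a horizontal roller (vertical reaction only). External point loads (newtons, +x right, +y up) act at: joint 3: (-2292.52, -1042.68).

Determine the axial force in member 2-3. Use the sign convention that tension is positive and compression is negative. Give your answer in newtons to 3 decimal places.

N=5 nodes, M=7 members, R=3 reactions → 2N=10, M+R=10
member 0 (0-1): L=5.4880, (cx,cy)=(0.4801,0.8772)
member 1 (0-2): L=4.7260, (cx,cy)=(1.0000,0.0000)
member 2 (1-2): L=5.2485, (cx,cy)=(0.3984,-0.9172)
member 3 (1-3): L=4.7420, (cx,cy)=(1.0000,-0.0011)
member 4 (2-3): L=5.4913, (cx,cy)=(0.4828,0.8758)
member 5 (2-4): L=5.0740, (cx,cy)=(1.0000,0.0000)
member 6 (3-4): L=5.3849, (cx,cy)=(0.4500,-0.8930)
solve A·x = −loads:
  F[0-1] = -1576.3604 N (compression)
  F[0-2] = -1535.6446 N (compression)
  F[1-2] = +1509.1397 N (tension)
  F[1-3] = -1358.1153 N (compression)
  F[2-3] = -1580.5894 N (compression)
  F[2-4] = -171.3531 N (compression)
  F[3-4] = +380.8187 N (tension)
  Rx@0 = +2292.5200 N
  Ry@0 = +1382.7696 N
  Ry@4 = -340.0896 N

-1580.589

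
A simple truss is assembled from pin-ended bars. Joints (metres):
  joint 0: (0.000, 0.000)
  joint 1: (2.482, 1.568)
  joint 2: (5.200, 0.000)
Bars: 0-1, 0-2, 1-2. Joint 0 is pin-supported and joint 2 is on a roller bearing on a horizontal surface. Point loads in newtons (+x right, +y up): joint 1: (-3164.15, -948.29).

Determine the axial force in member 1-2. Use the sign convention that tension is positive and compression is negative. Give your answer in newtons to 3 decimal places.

N=3 nodes, M=3 members, R=3 reactions → 2N=6, M+R=6
member 0 (0-1): L=2.9358, (cx,cy)=(0.8454,0.5341)
member 1 (0-2): L=5.2000, (cx,cy)=(1.0000,0.0000)
member 2 (1-2): L=3.1379, (cx,cy)=(0.8662,-0.4997)
solve A·x = −loads:
  F[0-1] = -2714.4523 N (compression)
  F[0-2] = -869.2865 N (compression)
  F[1-2] = +1003.5676 N (tension)
  Rx@0 = +3164.1500 N
  Ry@0 = +1449.7768 N
  Ry@2 = -501.4868 N

1003.568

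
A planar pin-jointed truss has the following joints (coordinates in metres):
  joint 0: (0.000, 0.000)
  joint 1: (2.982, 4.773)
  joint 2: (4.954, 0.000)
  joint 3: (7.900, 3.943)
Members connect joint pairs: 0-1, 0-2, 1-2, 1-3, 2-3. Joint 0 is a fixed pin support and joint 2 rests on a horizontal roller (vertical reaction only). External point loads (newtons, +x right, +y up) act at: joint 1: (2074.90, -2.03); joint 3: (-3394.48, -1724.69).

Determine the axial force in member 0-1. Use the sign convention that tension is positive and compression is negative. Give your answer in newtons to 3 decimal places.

N=4 nodes, M=5 members, R=3 reactions → 2N=8, M+R=8
member 0 (0-1): L=5.6280, (cx,cy)=(0.5299,0.8481)
member 1 (0-2): L=4.9540, (cx,cy)=(1.0000,0.0000)
member 2 (1-2): L=5.1643, (cx,cy)=(0.3819,-0.9242)
member 3 (1-3): L=4.9875, (cx,cy)=(0.9861,-0.1664)
member 4 (2-3): L=4.9220, (cx,cy)=(0.5985,0.8011)
solve A·x = −loads:
  F[0-1] = +379.8700 N (tension)
  F[0-2] = -1520.8561 N (compression)
  F[1-2] = -9.2883 N (compression)
  F[1-3] = -1896.5225 N (compression)
  F[2-3] = -2546.8850 N (compression)
  Rx@0 = +1319.5800 N
  Ry@0 = -322.1632 N
  Ry@2 = +2048.8832 N

379.870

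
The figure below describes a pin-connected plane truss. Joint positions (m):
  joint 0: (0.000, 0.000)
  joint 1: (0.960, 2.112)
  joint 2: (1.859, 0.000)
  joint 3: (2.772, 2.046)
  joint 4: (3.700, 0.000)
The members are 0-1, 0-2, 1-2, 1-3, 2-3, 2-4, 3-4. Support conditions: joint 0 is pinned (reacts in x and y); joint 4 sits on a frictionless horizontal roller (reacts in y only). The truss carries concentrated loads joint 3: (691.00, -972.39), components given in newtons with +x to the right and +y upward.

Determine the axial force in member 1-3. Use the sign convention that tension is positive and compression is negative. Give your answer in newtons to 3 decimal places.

123.659

N=5 nodes, M=7 members, R=3 reactions → 2N=10, M+R=10
member 0 (0-1): L=2.3199, (cx,cy)=(0.4138,0.9104)
member 1 (0-2): L=1.8590, (cx,cy)=(1.0000,0.0000)
member 2 (1-2): L=2.2954, (cx,cy)=(0.3917,-0.9201)
member 3 (1-3): L=1.8132, (cx,cy)=(0.9993,-0.0364)
member 4 (2-3): L=2.2405, (cx,cy)=(0.4075,0.9132)
member 5 (2-4): L=1.8410, (cx,cy)=(1.0000,0.0000)
member 6 (3-4): L=2.2466, (cx,cy)=(0.4131,-0.9107)
solve A·x = −loads:
  F[0-1] = +151.8272 N (tension)
  F[0-2] = +628.1735 N (tension)
  F[1-2] = -155.1112 N (compression)
  F[1-3] = +123.6589 N (tension)
  F[2-3] = +156.2846 N (tension)
  F[2-4] = +503.7364 N (tension)
  F[3-4] = -1219.5086 N (compression)
  Rx@0 = -691.0000 N
  Ry@0 = -138.2184 N
  Ry@4 = +1110.6084 N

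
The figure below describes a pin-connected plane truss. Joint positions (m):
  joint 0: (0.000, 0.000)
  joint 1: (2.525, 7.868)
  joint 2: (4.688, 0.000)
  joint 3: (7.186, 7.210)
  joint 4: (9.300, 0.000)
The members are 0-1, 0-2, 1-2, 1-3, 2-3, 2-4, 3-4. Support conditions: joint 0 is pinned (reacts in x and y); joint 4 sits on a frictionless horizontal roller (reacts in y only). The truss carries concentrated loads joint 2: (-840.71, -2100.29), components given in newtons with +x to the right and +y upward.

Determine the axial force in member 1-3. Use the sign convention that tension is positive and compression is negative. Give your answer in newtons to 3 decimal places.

-652.055

N=5 nodes, M=7 members, R=3 reactions → 2N=10, M+R=10
member 0 (0-1): L=8.2632, (cx,cy)=(0.3056,0.9522)
member 1 (0-2): L=4.6880, (cx,cy)=(1.0000,0.0000)
member 2 (1-2): L=8.1599, (cx,cy)=(0.2651,-0.9642)
member 3 (1-3): L=4.7072, (cx,cy)=(0.9902,-0.1398)
member 4 (2-3): L=7.6305, (cx,cy)=(0.3274,0.9449)
member 5 (2-4): L=4.6120, (cx,cy)=(1.0000,0.0000)
member 6 (3-4): L=7.5135, (cx,cy)=(0.2814,-0.9596)
solve A·x = −loads:
  F[0-1] = -1093.8842 N (compression)
  F[0-2] = -506.4514 N (compression)
  F[1-2] = +1174.7344 N (tension)
  F[1-3] = -652.0554 N (compression)
  F[2-3] = +1024.0062 N (tension)
  F[2-4] = +310.4228 N (tension)
  F[3-4] = -1103.2973 N (compression)
  Rx@0 = +840.7100 N
  Ry@0 = +1041.5632 N
  Ry@4 = +1058.7268 N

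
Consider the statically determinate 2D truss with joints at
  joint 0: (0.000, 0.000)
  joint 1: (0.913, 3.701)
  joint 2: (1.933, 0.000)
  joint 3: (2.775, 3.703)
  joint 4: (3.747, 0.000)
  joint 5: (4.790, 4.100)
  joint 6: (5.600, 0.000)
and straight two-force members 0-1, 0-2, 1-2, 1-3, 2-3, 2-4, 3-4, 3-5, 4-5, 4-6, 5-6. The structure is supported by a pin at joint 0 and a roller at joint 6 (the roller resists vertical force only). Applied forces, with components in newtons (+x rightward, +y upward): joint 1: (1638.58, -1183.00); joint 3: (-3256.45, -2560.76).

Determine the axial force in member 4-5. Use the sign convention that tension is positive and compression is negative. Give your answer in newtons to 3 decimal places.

N=7 nodes, M=11 members, R=3 reactions → 2N=14, M+R=14
member 0 (0-1): L=3.8120, (cx,cy)=(0.2395,0.9709)
member 1 (0-2): L=1.9330, (cx,cy)=(1.0000,0.0000)
member 2 (1-2): L=3.8390, (cx,cy)=(0.2657,-0.9641)
member 3 (1-3): L=1.8620, (cx,cy)=(1.0000,0.0011)
member 4 (2-3): L=3.7975, (cx,cy)=(0.2217,0.9751)
member 5 (2-4): L=1.8140, (cx,cy)=(1.0000,0.0000)
member 6 (3-4): L=3.8284, (cx,cy)=(0.2539,-0.9672)
member 7 (3-5): L=2.0537, (cx,cy)=(0.9811,0.1933)
member 8 (4-5): L=4.2306, (cx,cy)=(0.2465,0.9691)
member 9 (4-6): L=1.8530, (cx,cy)=(1.0000,0.0000)
member 10 (5-6): L=4.1792, (cx,cy)=(0.1938,-0.9810)
solve A·x = −loads:
  F[0-1] = -3452.8411 N (compression)
  F[0-2] = -790.8804 N (compression)
  F[1-2] = +2246.8099 N (tension)
  F[1-3] = -3062.5382 N (compression)
  F[2-3] = -2221.3431 N (compression)
  F[2-4] = +298.6105 N (tension)
  F[3-4] = -442.6131 N (compression)
  F[3-5] = -189.8161 N (compression)
  F[4-5] = +441.7455 N (tension)
  F[4-6] = +77.3288 N (tension)
  F[5-6] = -398.9830 N (compression)
  Rx@0 = +1617.8700 N
  Ry@0 = +3352.3425 N
  Ry@6 = +391.4175 N

441.745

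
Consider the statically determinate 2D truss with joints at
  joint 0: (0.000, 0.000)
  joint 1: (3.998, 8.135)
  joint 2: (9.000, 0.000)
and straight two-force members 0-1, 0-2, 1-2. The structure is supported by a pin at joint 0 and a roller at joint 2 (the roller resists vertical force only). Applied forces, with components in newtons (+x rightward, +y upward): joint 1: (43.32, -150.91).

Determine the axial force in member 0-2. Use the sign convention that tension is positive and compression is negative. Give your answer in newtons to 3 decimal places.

N=3 nodes, M=3 members, R=3 reactions → 2N=6, M+R=6
member 0 (0-1): L=9.0643, (cx,cy)=(0.4411,0.8975)
member 1 (0-2): L=9.0000, (cx,cy)=(1.0000,0.0000)
member 2 (1-2): L=9.5498, (cx,cy)=(0.5238,-0.8519)
solve A·x = −loads:
  F[0-1] = -49.8243 N (compression)
  F[0-2] = +65.2960 N (tension)
  F[1-2] = -124.6625 N (compression)
  Rx@0 = -43.3200 N
  Ry@0 = +44.7160 N
  Ry@2 = +106.1940 N

65.296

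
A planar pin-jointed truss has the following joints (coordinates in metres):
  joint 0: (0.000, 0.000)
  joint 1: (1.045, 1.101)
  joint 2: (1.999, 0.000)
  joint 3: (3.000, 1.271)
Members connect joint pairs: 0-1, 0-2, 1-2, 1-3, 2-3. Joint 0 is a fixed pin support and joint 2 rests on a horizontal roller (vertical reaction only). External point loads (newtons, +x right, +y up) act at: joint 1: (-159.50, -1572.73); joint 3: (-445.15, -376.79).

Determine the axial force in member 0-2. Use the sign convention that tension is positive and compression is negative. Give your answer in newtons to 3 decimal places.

280.679

N=4 nodes, M=5 members, R=3 reactions → 2N=8, M+R=8
member 0 (0-1): L=1.5180, (cx,cy)=(0.6884,0.7253)
member 1 (0-2): L=1.9990, (cx,cy)=(1.0000,0.0000)
member 2 (1-2): L=1.4568, (cx,cy)=(0.6549,-0.7558)
member 3 (1-3): L=1.9624, (cx,cy)=(0.9962,0.0866)
member 4 (2-3): L=1.6179, (cx,cy)=(0.6187,0.7856)
solve A·x = −loads:
  F[0-1] = -1286.0299 N (compression)
  F[0-2] = +280.6793 N (tension)
  F[1-2] = -865.1067 N (compression)
  F[1-3] = -159.9135 N (compression)
  F[2-3] = -461.9808 N (compression)
  Rx@0 = +604.6500 N
  Ry@0 = +932.7728 N
  Ry@2 = +1016.7472 N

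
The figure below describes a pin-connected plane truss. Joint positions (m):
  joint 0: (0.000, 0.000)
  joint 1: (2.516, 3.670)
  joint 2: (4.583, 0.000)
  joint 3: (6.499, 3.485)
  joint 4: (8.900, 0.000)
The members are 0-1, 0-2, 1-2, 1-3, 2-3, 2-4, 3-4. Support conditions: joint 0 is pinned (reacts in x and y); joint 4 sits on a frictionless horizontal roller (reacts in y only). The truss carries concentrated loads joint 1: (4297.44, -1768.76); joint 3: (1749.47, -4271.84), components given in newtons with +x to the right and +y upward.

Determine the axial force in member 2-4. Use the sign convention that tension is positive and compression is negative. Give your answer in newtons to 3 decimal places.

N=5 nodes, M=7 members, R=3 reactions → 2N=10, M+R=10
member 0 (0-1): L=4.4496, (cx,cy)=(0.5654,0.8248)
member 1 (0-2): L=4.5830, (cx,cy)=(1.0000,0.0000)
member 2 (1-2): L=4.2121, (cx,cy)=(0.4907,-0.8713)
member 3 (1-3): L=3.9873, (cx,cy)=(0.9989,-0.0464)
member 4 (2-3): L=3.9770, (cx,cy)=(0.4818,0.8763)
member 5 (2-4): L=4.3170, (cx,cy)=(1.0000,0.0000)
member 6 (3-4): L=4.2320, (cx,cy)=(0.5673,-0.8235)
solve A·x = −loads:
  F[0-1] = +43.6007 N (tension)
  F[0-2] = +6022.2564 N (tension)
  F[1-2] = -1893.0250 N (compression)
  F[1-3] = -3347.4185 N (compression)
  F[2-3] = +1882.2530 N (tension)
  F[2-4] = +4186.4631 N (tension)
  F[3-4] = -7379.0969 N (compression)
  Rx@0 = -6046.9100 N
  Ry@0 = -35.9614 N
  Ry@4 = +6076.5614 N

4186.463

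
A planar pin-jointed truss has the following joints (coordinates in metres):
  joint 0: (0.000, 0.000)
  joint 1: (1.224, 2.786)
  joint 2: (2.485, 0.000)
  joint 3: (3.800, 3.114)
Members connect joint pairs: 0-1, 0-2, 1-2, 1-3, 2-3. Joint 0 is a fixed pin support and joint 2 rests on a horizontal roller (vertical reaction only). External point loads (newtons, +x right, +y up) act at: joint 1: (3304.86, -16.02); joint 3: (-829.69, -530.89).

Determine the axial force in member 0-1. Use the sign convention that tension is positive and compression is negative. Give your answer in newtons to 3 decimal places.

N=4 nodes, M=5 members, R=3 reactions → 2N=8, M+R=8
member 0 (0-1): L=3.0430, (cx,cy)=(0.4022,0.9155)
member 1 (0-2): L=2.4850, (cx,cy)=(1.0000,0.0000)
member 2 (1-2): L=3.0581, (cx,cy)=(0.4123,-0.9110)
member 3 (1-3): L=2.5968, (cx,cy)=(0.9920,0.1263)
member 4 (2-3): L=3.3803, (cx,cy)=(0.3890,0.9212)
solve A·x = −loads:
  F[0-1] = +3209.3393 N (tension)
  F[0-2] = +1184.2712 N (tension)
  F[1-2] = -3332.2545 N (compression)
  F[1-3] = -645.0764 N (compression)
  F[2-3] = -487.8386 N (compression)
  Rx@0 = -2475.1700 N
  Ry@0 = -2938.2714 N
  Ry@2 = +3485.1814 N

3209.339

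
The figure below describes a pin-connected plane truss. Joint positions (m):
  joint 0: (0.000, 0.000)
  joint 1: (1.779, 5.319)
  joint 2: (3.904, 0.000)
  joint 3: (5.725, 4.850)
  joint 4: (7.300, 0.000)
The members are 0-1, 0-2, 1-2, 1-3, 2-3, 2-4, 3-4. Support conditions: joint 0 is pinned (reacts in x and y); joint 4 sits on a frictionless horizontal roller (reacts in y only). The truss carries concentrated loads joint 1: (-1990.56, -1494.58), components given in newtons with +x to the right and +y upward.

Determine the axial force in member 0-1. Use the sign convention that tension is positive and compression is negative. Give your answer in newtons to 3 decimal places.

N=5 nodes, M=7 members, R=3 reactions → 2N=10, M+R=10
member 0 (0-1): L=5.6086, (cx,cy)=(0.3172,0.9484)
member 1 (0-2): L=3.9040, (cx,cy)=(1.0000,0.0000)
member 2 (1-2): L=5.7278, (cx,cy)=(0.3710,-0.9286)
member 3 (1-3): L=3.9738, (cx,cy)=(0.9930,-0.1180)
member 4 (2-3): L=5.1806, (cx,cy)=(0.3515,0.9362)
member 5 (2-4): L=3.3960, (cx,cy)=(1.0000,0.0000)
member 6 (3-4): L=5.0993, (cx,cy)=(0.3089,-0.9511)
solve A·x = −loads:
  F[0-1] = -2721.2554 N (compression)
  F[0-2] = -1127.4039 N (compression)
  F[1-2] = +1076.4463 N (tension)
  F[1-3] = +733.1673 N (tension)
  F[2-3] = -1067.7615 N (compression)
  F[2-4] = -352.7204 N (compression)
  F[3-4] = +1141.9913 N (tension)
  Rx@0 = +1990.5600 N
  Ry@0 = +2580.7349 N
  Ry@4 = -1086.1549 N

-2721.255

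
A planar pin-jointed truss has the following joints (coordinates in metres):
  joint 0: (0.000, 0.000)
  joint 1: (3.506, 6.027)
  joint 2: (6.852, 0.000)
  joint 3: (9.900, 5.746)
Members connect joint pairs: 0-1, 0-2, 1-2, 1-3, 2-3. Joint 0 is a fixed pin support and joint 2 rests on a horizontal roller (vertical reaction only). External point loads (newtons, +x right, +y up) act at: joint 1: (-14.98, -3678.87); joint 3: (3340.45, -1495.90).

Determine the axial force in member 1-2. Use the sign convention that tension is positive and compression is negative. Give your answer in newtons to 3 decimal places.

-6306.106

N=4 nodes, M=5 members, R=3 reactions → 2N=8, M+R=8
member 0 (0-1): L=6.9726, (cx,cy)=(0.5028,0.8644)
member 1 (0-2): L=6.8520, (cx,cy)=(1.0000,0.0000)
member 2 (1-2): L=6.8935, (cx,cy)=(0.4854,-0.8743)
member 3 (1-3): L=6.4002, (cx,cy)=(0.9990,-0.0439)
member 4 (2-3): L=6.5044, (cx,cy)=(0.4686,0.8834)
solve A·x = −loads:
  F[0-1] = +1916.9963 N (tension)
  F[0-2] = +2361.5518 N (tension)
  F[1-2] = -6306.1063 N (compression)
  F[1-3] = +4043.6822 N (tension)
  F[2-3] = -1492.3620 N (compression)
  Rx@0 = -3325.4700 N
  Ry@0 = -1657.0265 N
  Ry@2 = +6831.7965 N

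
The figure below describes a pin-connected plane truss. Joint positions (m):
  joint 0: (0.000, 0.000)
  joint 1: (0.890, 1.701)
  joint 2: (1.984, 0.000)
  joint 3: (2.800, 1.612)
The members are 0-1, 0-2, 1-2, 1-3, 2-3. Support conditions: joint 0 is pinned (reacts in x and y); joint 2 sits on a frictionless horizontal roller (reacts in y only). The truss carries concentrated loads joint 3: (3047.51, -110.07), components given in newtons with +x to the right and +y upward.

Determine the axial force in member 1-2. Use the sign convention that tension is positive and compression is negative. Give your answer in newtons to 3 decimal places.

N=4 nodes, M=5 members, R=3 reactions → 2N=8, M+R=8
member 0 (0-1): L=1.9198, (cx,cy)=(0.4636,0.8860)
member 1 (0-2): L=1.9840, (cx,cy)=(1.0000,0.0000)
member 2 (1-2): L=2.0224, (cx,cy)=(0.5409,-0.8411)
member 3 (1-3): L=1.9121, (cx,cy)=(0.9989,-0.0465)
member 4 (2-3): L=1.8068, (cx,cy)=(0.4516,0.8922)
solve A·x = −loads:
  F[0-1] = +2845.6467 N (tension)
  F[0-2] = +1728.2733 N (tension)
  F[1-2] = -3165.7933 N (compression)
  F[1-3] = +3035.0068 N (tension)
  F[2-3] = +34.9680 N (tension)
  Rx@0 = -3047.5100 N
  Ry@0 = -2521.3726 N
  Ry@2 = +2631.4426 N

-3165.793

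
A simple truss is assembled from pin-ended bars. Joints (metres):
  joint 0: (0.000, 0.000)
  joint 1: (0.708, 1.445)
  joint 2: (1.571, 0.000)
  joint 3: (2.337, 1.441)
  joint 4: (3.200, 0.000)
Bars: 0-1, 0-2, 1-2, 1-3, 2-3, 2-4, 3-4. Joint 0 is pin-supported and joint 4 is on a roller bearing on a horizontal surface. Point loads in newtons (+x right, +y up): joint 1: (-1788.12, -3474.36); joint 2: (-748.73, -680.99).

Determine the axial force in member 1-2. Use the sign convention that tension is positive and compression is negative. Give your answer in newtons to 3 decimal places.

N=5 nodes, M=7 members, R=3 reactions → 2N=10, M+R=10
member 0 (0-1): L=1.6091, (cx,cy)=(0.4400,0.8980)
member 1 (0-2): L=1.5710, (cx,cy)=(1.0000,0.0000)
member 2 (1-2): L=1.6831, (cx,cy)=(0.5127,-0.8585)
member 3 (1-3): L=1.6290, (cx,cy)=(1.0000,-0.0025)
member 4 (2-3): L=1.6319, (cx,cy)=(0.4694,0.8830)
member 5 (2-4): L=1.6290, (cx,cy)=(1.0000,0.0000)
member 6 (3-4): L=1.6797, (cx,cy)=(0.5138,-0.8579)
solve A·x = −loads:
  F[0-1] = -4298.1750 N (compression)
  F[0-2] = -645.6951 N (compression)
  F[1-2] = +449.8705 N (tension)
  F[1-3] = -333.7057 N (compression)
  F[2-3] = +333.8159 N (tension)
  F[2-4] = +177.0185 N (tension)
  F[3-4] = -344.5312 N (compression)
  Rx@0 = +2536.8500 N
  Ry@0 = +3859.7723 N
  Ry@4 = +295.5777 N

449.871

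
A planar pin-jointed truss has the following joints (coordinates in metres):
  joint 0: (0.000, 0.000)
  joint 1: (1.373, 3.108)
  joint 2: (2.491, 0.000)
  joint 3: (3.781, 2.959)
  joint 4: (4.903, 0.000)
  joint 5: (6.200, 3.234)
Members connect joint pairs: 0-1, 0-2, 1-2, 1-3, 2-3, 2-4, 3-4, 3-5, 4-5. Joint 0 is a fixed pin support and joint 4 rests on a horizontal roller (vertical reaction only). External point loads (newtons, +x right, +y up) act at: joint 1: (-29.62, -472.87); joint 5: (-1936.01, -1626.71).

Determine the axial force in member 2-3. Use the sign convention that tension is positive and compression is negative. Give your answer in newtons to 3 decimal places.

-852.593

N=6 nodes, M=9 members, R=3 reactions → 2N=12, M+R=12
member 0 (0-1): L=3.3978, (cx,cy)=(0.4041,0.9147)
member 1 (0-2): L=2.4910, (cx,cy)=(1.0000,0.0000)
member 2 (1-2): L=3.3030, (cx,cy)=(0.3385,-0.9410)
member 3 (1-3): L=2.4126, (cx,cy)=(0.9981,-0.0618)
member 4 (2-3): L=3.2280, (cx,cy)=(0.3996,0.9167)
member 5 (2-4): L=2.4120, (cx,cy)=(1.0000,0.0000)
member 6 (3-4): L=3.1646, (cx,cy)=(0.3545,-0.9350)
member 7 (3-5): L=2.4346, (cx,cy)=(0.9936,0.1130)
member 8 (4-5): L=3.4844, (cx,cy)=(0.3722,0.9281)
solve A·x = −loads:
  F[0-1] = -1318.3223 N (compression)
  F[0-2] = -1432.9099 N (compression)
  F[1-2] = +830.5785 N (tension)
  F[1-3] = -785.7372 N (compression)
  F[2-3] = -852.5932 N (compression)
  F[2-4] = -811.0491 N (compression)
  F[3-4] = +620.4334 N (tension)
  F[3-5] = -1353.5982 N (compression)
  F[4-5] = -1587.9216 N (compression)
  Rx@0 = +1965.6300 N
  Ry@0 = +1205.8951 N
  Ry@4 = +893.6849 N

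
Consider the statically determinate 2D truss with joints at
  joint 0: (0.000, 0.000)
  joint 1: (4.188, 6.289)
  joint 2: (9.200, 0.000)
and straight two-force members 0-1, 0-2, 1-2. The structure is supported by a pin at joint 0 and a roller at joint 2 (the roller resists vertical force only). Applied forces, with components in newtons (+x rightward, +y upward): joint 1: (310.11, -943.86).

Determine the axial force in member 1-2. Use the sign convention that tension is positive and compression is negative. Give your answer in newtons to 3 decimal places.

N=3 nodes, M=3 members, R=3 reactions → 2N=6, M+R=6
member 0 (0-1): L=7.5558, (cx,cy)=(0.5543,0.8323)
member 1 (0-2): L=9.2000, (cx,cy)=(1.0000,0.0000)
member 2 (1-2): L=8.0419, (cx,cy)=(0.6232,-0.7820)
solve A·x = −loads:
  F[0-1] = -363.0885 N (compression)
  F[0-2] = +511.3600 N (tension)
  F[1-2] = -820.4889 N (compression)
  Rx@0 = -310.1100 N
  Ry@0 = +302.2114 N
  Ry@2 = +641.6486 N

-820.489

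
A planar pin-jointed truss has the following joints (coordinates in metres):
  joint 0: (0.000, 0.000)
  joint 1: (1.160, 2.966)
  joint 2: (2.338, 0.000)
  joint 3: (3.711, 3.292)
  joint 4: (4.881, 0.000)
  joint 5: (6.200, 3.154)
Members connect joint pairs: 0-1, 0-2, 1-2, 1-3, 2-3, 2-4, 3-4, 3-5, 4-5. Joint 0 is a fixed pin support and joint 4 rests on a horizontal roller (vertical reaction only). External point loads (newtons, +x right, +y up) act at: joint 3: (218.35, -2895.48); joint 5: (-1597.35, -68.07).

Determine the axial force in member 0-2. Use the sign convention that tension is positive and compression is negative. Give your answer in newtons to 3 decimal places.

-768.661

N=6 nodes, M=9 members, R=3 reactions → 2N=12, M+R=12
member 0 (0-1): L=3.1848, (cx,cy)=(0.3642,0.9313)
member 1 (0-2): L=2.3380, (cx,cy)=(1.0000,0.0000)
member 2 (1-2): L=3.1914, (cx,cy)=(0.3691,-0.9294)
member 3 (1-3): L=2.5717, (cx,cy)=(0.9919,0.1268)
member 4 (2-3): L=3.5668, (cx,cy)=(0.3849,0.9229)
member 5 (2-4): L=2.5430, (cx,cy)=(1.0000,0.0000)
member 6 (3-4): L=3.4937, (cx,cy)=(0.3349,-0.9423)
member 7 (3-5): L=2.4928, (cx,cy)=(0.9985,-0.0554)
member 8 (4-5): L=3.4187, (cx,cy)=(0.3858,0.9226)
solve A·x = −loads:
  F[0-1] = -1675.6803 N (compression)
  F[0-2] = -768.6609 N (compression)
  F[1-2] = +1518.1741 N (tension)
  F[1-3] = -1180.2492 N (compression)
  F[2-3] = -1528.7631 N (compression)
  F[2-4] = +380.2010 N (tension)
  F[3-4] = -1326.4850 N (compression)
  F[3-5] = -1535.6854 N (compression)
  F[4-5] = -165.9313 N (compression)
  Rx@0 = +1379.0000 N
  Ry@0 = +1560.5739 N
  Ry@4 = +1402.9761 N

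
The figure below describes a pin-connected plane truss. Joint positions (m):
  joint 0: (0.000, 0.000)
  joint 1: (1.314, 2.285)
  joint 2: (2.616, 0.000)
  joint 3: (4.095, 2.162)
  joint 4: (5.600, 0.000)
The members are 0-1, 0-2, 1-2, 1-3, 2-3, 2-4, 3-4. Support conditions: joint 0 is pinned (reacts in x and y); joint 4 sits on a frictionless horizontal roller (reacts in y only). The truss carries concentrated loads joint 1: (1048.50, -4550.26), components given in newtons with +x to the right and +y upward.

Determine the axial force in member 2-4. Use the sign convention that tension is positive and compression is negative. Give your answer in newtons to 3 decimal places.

1041.048

N=5 nodes, M=7 members, R=3 reactions → 2N=10, M+R=10
member 0 (0-1): L=2.6359, (cx,cy)=(0.4985,0.8669)
member 1 (0-2): L=2.6160, (cx,cy)=(1.0000,0.0000)
member 2 (1-2): L=2.6299, (cx,cy)=(0.4951,-0.8689)
member 3 (1-3): L=2.7837, (cx,cy)=(0.9990,-0.0442)
member 4 (2-3): L=2.6195, (cx,cy)=(0.5646,0.8254)
member 5 (2-4): L=2.9840, (cx,cy)=(1.0000,0.0000)
member 6 (3-4): L=2.6342, (cx,cy)=(0.5713,-0.8207)
solve A·x = −loads:
  F[0-1] = -3523.8188 N (compression)
  F[0-2] = +2805.1475 N (tension)
  F[1-2] = -1619.2648 N (compression)
  F[1-3] = -2005.4504 N (compression)
  F[2-3] = +1704.6013 N (tension)
  F[2-4] = +1041.0475 N (tension)
  F[3-4] = -1822.1785 N (compression)
  Rx@0 = -1048.5000 N
  Ry@0 = +3054.7485 N
  Ry@4 = +1495.5115 N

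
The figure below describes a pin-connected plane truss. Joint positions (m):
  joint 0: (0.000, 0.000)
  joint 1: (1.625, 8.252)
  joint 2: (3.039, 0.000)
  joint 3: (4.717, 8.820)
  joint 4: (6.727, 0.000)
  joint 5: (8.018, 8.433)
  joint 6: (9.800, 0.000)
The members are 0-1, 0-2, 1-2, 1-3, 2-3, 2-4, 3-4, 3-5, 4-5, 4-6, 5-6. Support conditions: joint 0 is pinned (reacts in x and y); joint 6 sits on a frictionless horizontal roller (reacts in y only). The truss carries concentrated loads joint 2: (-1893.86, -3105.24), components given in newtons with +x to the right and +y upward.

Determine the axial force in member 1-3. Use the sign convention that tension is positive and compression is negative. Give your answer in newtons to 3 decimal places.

-777.676

N=7 nodes, M=11 members, R=3 reactions → 2N=14, M+R=14
member 0 (0-1): L=8.4105, (cx,cy)=(0.1932,0.9812)
member 1 (0-2): L=3.0390, (cx,cy)=(1.0000,0.0000)
member 2 (1-2): L=8.3723, (cx,cy)=(0.1689,-0.9856)
member 3 (1-3): L=3.1437, (cx,cy)=(0.9835,0.1807)
member 4 (2-3): L=8.9782, (cx,cy)=(0.1869,0.9824)
member 5 (2-4): L=3.6880, (cx,cy)=(1.0000,0.0000)
member 6 (3-4): L=9.0461, (cx,cy)=(0.2222,-0.9750)
member 7 (3-5): L=3.3236, (cx,cy)=(0.9932,-0.1164)
member 8 (4-5): L=8.5312, (cx,cy)=(0.1513,0.9885)
member 9 (4-6): L=3.0730, (cx,cy)=(1.0000,0.0000)
member 10 (5-6): L=8.6192, (cx,cy)=(0.2067,-0.9784)
solve A·x = −loads:
  F[0-1] = -2183.4410 N (compression)
  F[0-2] = -1471.9943 N (compression)
  F[1-2] = +2030.9662 N (tension)
  F[1-3] = -777.6759 N (compression)
  F[2-3] = +1123.2412 N (tension)
  F[2-4] = +554.9468 N (tension)
  F[3-4] = -946.1806 N (compression)
  F[3-5] = -347.0716 N (compression)
  F[4-5] = +933.2760 N (tension)
  F[4-6] = +203.4817 N (tension)
  F[5-6] = -984.2056 N (compression)
  Rx@0 = +1893.8600 N
  Ry@0 = +2142.2987 N
  Ry@6 = +962.9413 N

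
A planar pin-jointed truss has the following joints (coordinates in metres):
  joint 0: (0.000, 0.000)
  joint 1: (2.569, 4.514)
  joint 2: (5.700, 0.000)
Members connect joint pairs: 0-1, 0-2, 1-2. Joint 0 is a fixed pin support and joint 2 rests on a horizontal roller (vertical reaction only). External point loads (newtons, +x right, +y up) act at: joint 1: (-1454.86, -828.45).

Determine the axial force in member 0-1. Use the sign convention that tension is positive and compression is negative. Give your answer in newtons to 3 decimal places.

-1849.270

N=3 nodes, M=3 members, R=3 reactions → 2N=6, M+R=6
member 0 (0-1): L=5.1938, (cx,cy)=(0.4946,0.8691)
member 1 (0-2): L=5.7000, (cx,cy)=(1.0000,0.0000)
member 2 (1-2): L=5.4936, (cx,cy)=(0.5699,-0.8217)
solve A·x = −loads:
  F[0-1] = -1849.2701 N (compression)
  F[0-2] = -540.1656 N (compression)
  F[1-2] = +947.7610 N (tension)
  Rx@0 = +1454.8600 N
  Ry@0 = +1607.2132 N
  Ry@2 = -778.7632 N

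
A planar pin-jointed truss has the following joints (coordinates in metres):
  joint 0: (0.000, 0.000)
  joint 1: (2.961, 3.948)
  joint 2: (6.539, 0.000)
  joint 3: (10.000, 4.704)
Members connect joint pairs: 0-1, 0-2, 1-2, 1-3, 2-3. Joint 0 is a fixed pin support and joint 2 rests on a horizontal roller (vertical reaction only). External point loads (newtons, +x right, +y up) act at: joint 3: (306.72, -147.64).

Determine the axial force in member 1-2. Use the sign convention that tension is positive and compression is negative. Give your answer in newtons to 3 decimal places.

-337.871

N=4 nodes, M=5 members, R=3 reactions → 2N=8, M+R=8
member 0 (0-1): L=4.9350, (cx,cy)=(0.6000,0.8000)
member 1 (0-2): L=6.5390, (cx,cy)=(1.0000,0.0000)
member 2 (1-2): L=5.3281, (cx,cy)=(0.6715,-0.7410)
member 3 (1-3): L=7.0795, (cx,cy)=(0.9943,0.1068)
member 4 (2-3): L=5.8400, (cx,cy)=(0.5926,0.8055)
solve A·x = −loads:
  F[0-1] = +373.4885 N (tension)
  F[0-2] = +82.6269 N (tension)
  F[1-2] = -337.8713 N (compression)
  F[1-3] = +453.5782 N (tension)
  F[2-3] = -243.4302 N (compression)
  Rx@0 = -306.7200 N
  Ry@0 = -298.7908 N
  Ry@2 = +446.4308 N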